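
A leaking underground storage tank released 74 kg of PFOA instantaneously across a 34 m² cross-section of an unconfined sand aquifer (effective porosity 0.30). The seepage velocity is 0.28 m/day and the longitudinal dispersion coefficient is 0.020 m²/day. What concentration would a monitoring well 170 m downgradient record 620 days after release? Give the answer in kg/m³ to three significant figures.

0.448 kg/m³

For an instantaneous plane source, C(x,t) = M/(n_e·A·√(4πDt)) · exp(−(x−vt)²/(4Dt)), with n_e·A the pore (flow) area.
Plume center vt = 0.28 × 620 = 173.6 m, so the well at 170 m is 3.6 m upgradient of the peak.
√(4πDt) = 12.48 m, giving peak height M/(n_e·A·√(4πDt)) = 74/(0.30 × 34 × 12.48) = 0.5813 kg/m³.
(x−vt)²/(4Dt) = (-3.6)²/(4 × 0.020 × 620) = 0.2613; exp(−0.2613) = 0.7700.
C = 0.5813 × 0.7700 = 0.448 kg/m³.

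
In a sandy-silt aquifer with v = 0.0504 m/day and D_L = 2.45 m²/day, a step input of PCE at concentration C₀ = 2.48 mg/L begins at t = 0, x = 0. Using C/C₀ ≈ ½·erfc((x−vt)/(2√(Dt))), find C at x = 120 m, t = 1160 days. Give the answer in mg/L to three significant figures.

0.514 mg/L

For a continuous step input, C/C₀ ≈ ½·erfc((x−vt)/(2√(Dt))).
vt = 0.0504 × 1160 = 58.464 m and 2√(Dt) = 2√(2.45 × 1160) = 106.6 m.
Argument (x−vt)/(2√(Dt)) = (120 − 58.464)/106.6 = 0.5773; ½·erfc(0.5773) = 0.2071.
C = 2.48 × 0.2071 = 0.514 mg/L.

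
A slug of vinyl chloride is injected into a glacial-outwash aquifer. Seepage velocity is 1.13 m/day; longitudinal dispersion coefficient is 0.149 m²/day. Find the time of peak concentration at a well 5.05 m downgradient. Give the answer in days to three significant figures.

4.35 days

For the 1D instantaneous-source solution, setting ∂C/∂t = 0 at fixed x gives v²t² + 2Dt − x² = 0, so t = (√(D² + v²x²) − D)/v².
√(D² + v²x²) = √(0.149² + 1.13² × 5.05²) = 5.708; v² = 1.2769.
t = (5.708 − 0.149)/1.2769 = 4.35 days (vs. the pure-advection estimate x/v = 4.47 d).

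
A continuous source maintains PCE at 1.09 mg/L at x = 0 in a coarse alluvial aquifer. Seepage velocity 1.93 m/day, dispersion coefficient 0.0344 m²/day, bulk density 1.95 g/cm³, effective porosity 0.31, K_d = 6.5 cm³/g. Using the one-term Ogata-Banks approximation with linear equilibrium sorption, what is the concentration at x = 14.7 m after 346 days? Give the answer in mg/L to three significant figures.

1.04 mg/L

Retardation factor R = 1 + ρ_b·K_d/n = 1 + 1.95 × 6.5/0.31 = 41.89.
Sorption retards both mechanisms: v_R = v/R = 0.04607 m/day, D_R = D/R = 0.0008212 m²/day.
v_R·t = 0.04607 × 346 = 15.94022 m; 2√(D_R t) = 1.066 m; argument = (14.7 − 15.94022)/1.066 = -1.163.
C = C₀ × ½·erfc(-1.163) = 1.09 × 0.9500 = 1.04 mg/L.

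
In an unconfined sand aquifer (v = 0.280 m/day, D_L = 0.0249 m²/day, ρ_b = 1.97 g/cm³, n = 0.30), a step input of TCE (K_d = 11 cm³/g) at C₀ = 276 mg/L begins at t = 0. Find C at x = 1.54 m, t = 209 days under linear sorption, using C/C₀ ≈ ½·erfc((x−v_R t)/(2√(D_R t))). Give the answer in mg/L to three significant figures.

6.81 mg/L

Retardation factor R = 1 + ρ_b·K_d/n = 1 + 1.97 × 11/0.30 = 73.23.
Sorption retards both mechanisms: v_R = v/R = 0.003824 m/day, D_R = D/R = 0.0003400 m²/day.
v_R·t = 0.003824 × 209 = 0.799216 m; 2√(D_R t) = 0.5331 m; argument = (1.54 − 0.799216)/0.5331 = 1.390.
C = C₀ × ½·erfc(1.390) = 276 × 0.02466 = 6.81 mg/L.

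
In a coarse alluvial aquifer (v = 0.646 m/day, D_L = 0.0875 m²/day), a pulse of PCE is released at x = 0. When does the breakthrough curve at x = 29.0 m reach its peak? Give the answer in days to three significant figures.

44.7 days

For the 1D instantaneous-source solution, setting ∂C/∂t = 0 at fixed x gives v²t² + 2Dt − x² = 0, so t = (√(D² + v²x²) − D)/v².
√(D² + v²x²) = √(0.0875² + 0.646² × 29.0²) = 18.73; v² = 0.417316.
t = (18.73 − 0.0875)/0.417316 = 44.7 days (vs. the pure-advection estimate x/v = 44.9 d).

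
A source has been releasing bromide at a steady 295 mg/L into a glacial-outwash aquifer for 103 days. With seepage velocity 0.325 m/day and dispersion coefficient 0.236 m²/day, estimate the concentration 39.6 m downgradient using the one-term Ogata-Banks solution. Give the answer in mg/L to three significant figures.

For a continuous step input, C/C₀ ≈ ½·erfc((x−vt)/(2√(Dt))).
vt = 0.325 × 103 = 33.475 m and 2√(Dt) = 2√(0.236 × 103) = 9.861 m.
Argument (x−vt)/(2√(Dt)) = (39.6 − 33.475)/9.861 = 0.6211; ½·erfc(0.6211) = 0.1899.
C = 295 × 0.1899 = 56.0 mg/L.

56.0 mg/L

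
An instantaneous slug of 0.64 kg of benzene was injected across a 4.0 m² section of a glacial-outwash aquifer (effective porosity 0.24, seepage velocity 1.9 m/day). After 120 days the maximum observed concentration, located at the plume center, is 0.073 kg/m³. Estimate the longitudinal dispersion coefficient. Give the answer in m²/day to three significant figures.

At the plume center C_max = M/(n_e·A·√(4πDt)), so D = M²/(4πt·(n_e·A·C_max)²).
n_e·A·C_max = 0.24 × 4.0 × 0.073 = 0.07008 kg/m.
D = 0.64²/(4π × 120 × 0.07008²) = 0.0553 m²/day.

0.0553 m²/day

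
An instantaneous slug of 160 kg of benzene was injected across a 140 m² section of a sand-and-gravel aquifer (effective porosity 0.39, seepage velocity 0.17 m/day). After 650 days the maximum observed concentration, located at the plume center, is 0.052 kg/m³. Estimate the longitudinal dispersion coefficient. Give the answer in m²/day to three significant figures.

0.389 m²/day

At the plume center C_max = M/(n_e·A·√(4πDt)), so D = M²/(4πt·(n_e·A·C_max)²).
n_e·A·C_max = 0.39 × 140 × 0.052 = 2.839 kg/m.
D = 160²/(4π × 650 × 2.839²) = 0.389 m²/day.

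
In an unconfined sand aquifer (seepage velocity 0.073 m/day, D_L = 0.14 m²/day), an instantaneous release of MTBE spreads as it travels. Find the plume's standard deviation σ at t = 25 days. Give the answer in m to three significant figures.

Dispersive spreading gives a Gaussian with σ² = 2Dt; advection only shifts the center.
σ = √(2 × 0.14 × 25) = 2.65 m.

2.65 m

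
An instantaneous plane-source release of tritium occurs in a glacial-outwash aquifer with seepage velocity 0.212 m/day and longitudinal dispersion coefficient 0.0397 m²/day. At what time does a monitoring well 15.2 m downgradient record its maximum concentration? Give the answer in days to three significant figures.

70.8 days

For the 1D instantaneous-source solution, setting ∂C/∂t = 0 at fixed x gives v²t² + 2Dt − x² = 0, so t = (√(D² + v²x²) − D)/v².
√(D² + v²x²) = √(0.0397² + 0.212² × 15.2²) = 3.223; v² = 0.044944.
t = (3.223 − 0.0397)/0.044944 = 70.8 days (vs. the pure-advection estimate x/v = 71.7 d).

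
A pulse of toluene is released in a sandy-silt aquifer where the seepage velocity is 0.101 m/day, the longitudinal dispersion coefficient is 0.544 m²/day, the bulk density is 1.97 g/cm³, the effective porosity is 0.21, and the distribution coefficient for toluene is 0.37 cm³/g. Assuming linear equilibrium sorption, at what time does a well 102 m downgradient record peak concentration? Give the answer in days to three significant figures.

Retardation factor R = 1 + ρ_b·K_d/n = 1 + 1.97 × 0.37/0.21 = 4.471.
Sorption retards both mechanisms: v_R = v/R = 0.02259 m/day, D_R = D/R = 0.1217 m²/day.
Peak time from v_R²t² + 2D_R t − x² = 0: t = (√(D_R² + v_R²x²) − D_R)/v_R².
√(D_R² + v_R²x²) = √(0.1217² + 0.02259² × 102²) = 2.307; v_R² = 0.0005103.
t = (2.307 − 0.1217)/0.0005103 = 4280 days.

4280 days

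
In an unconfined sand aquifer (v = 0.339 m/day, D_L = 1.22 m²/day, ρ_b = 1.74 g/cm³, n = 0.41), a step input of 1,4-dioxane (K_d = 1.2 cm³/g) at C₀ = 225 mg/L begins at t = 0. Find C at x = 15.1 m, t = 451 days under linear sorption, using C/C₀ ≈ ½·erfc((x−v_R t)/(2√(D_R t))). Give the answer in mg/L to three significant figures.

174 mg/L

Retardation factor R = 1 + ρ_b·K_d/n = 1 + 1.74 × 1.2/0.41 = 6.093.
Sorption retards both mechanisms: v_R = v/R = 0.05564 m/day, D_R = D/R = 0.2002 m²/day.
v_R·t = 0.05564 × 451 = 25.09364 m; 2√(D_R t) = 19.00 m; argument = (15.1 − 25.09364)/19.00 = -0.5260.
C = C₀ × ½·erfc(-0.5260) = 225 × 0.7715 = 174 mg/L.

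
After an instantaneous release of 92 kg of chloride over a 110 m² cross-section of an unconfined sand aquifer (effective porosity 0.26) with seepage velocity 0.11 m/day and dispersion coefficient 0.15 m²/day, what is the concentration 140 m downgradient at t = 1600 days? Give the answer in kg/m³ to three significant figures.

0.0152 kg/m³

For an instantaneous plane source, C(x,t) = M/(n_e·A·√(4πDt)) · exp(−(x−vt)²/(4Dt)), with n_e·A the pore (flow) area.
Plume center vt = 0.11 × 1600 = 176 m, so the well at 140 m is 36 m upgradient of the peak.
√(4πDt) = 54.92 m, giving peak height M/(n_e·A·√(4πDt)) = 92/(0.26 × 110 × 54.92) = 0.05857 kg/m³.
(x−vt)²/(4Dt) = (-36)²/(4 × 0.15 × 1600) = 1.350; exp(−1.350) = 0.2592.
C = 0.05857 × 0.2592 = 0.0152 kg/m³.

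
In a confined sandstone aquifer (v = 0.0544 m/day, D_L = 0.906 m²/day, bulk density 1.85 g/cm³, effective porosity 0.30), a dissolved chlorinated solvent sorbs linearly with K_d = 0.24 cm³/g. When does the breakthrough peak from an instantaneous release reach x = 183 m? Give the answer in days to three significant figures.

Retardation factor R = 1 + ρ_b·K_d/n = 1 + 1.85 × 0.24/0.30 = 2.480.
Sorption retards both mechanisms: v_R = v/R = 0.02194 m/day, D_R = D/R = 0.3653 m²/day.
Peak time from v_R²t² + 2D_R t − x² = 0: t = (√(D_R² + v_R²x²) − D_R)/v_R².
√(D_R² + v_R²x²) = √(0.3653² + 0.02194² × 183²) = 4.032; v_R² = 0.0004814.
t = (4.032 − 0.3653)/0.0004814 = 7620 days.

7620 days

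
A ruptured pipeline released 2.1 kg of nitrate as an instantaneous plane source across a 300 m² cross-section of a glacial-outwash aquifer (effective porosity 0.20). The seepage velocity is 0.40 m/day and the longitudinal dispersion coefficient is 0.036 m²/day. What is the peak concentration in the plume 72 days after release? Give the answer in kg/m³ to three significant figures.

0.00613 kg/m³

The peak of an instantaneous 1D plume sits at x = vt; there the Gaussian factor is 1 and C_max = M/(n_e·A·√(4πDt)), where n_e·A is the pore area the mass is dissolved in.
√(4πDt) = √(4π × 0.036 × 72) = 5.707 m, so C_max = 2.1/(0.20 × 300 × 5.707) = 0.00613 kg/m³.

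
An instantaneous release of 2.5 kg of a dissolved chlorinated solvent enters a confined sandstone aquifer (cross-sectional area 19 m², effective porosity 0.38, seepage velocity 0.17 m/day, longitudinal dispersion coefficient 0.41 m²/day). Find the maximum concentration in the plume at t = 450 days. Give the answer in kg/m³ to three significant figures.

0.00719 kg/m³

The peak of an instantaneous 1D plume sits at x = vt; there the Gaussian factor is 1 and C_max = M/(n_e·A·√(4πDt)), where n_e·A is the pore area the mass is dissolved in.
√(4πDt) = √(4π × 0.41 × 450) = 48.15 m, so C_max = 2.5/(0.38 × 19 × 48.15) = 0.00719 kg/m³.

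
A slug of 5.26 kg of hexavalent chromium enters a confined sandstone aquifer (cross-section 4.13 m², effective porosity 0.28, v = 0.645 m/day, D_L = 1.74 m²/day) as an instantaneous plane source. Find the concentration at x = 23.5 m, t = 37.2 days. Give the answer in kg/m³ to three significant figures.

0.159 kg/m³

For an instantaneous plane source, C(x,t) = M/(n_e·A·√(4πDt)) · exp(−(x−vt)²/(4Dt)), with n_e·A the pore (flow) area.
Plume center vt = 0.645 × 37.2 = 23.994 m, so the well at 23.5 m is 0.494 m upgradient of the peak.
√(4πDt) = 28.52 m, giving peak height M/(n_e·A·√(4πDt)) = 5.26/(0.28 × 4.13 × 28.52) = 0.1595 kg/m³.
(x−vt)²/(4Dt) = (-0.494)²/(4 × 1.74 × 37.2) = 0.0009425; exp(−0.0009425) = 0.9991.
C = 0.1595 × 0.9991 = 0.159 kg/m³.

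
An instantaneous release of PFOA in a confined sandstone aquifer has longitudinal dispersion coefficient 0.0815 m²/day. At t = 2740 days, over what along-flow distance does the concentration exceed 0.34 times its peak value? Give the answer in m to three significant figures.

62.1 m

The plume is Gaussian with σ = √(2Dt) = √(2 × 0.0815 × 2740) = 21.13 m.
C/C_peak = exp(−Δx²/(2σ²)) = 0.34 ⇒ Δx = σ·√(−2 ln 0.34) = 21.13 × 1.469 = 31.04 m.
Width = 2Δx = 62.1 m.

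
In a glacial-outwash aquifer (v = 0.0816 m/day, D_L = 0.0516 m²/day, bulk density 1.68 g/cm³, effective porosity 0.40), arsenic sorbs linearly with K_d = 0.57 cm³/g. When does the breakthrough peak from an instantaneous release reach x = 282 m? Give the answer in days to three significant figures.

Retardation factor R = 1 + ρ_b·K_d/n = 1 + 1.68 × 0.57/0.40 = 3.394.
Sorption retards both mechanisms: v_R = v/R = 0.02404 m/day, D_R = D/R = 0.01520 m²/day.
Peak time from v_R²t² + 2D_R t − x² = 0: t = (√(D_R² + v_R²x²) − D_R)/v_R².
√(D_R² + v_R²x²) = √(0.01520² + 0.02404² × 282²) = 6.779; v_R² = 0.0005779.
t = (6.779 − 0.01520)/0.0005779 = 11700 days.

11700 days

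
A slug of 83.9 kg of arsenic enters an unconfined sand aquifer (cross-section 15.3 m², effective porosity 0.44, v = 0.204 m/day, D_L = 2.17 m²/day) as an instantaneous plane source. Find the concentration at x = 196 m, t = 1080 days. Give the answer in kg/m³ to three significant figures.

0.0682 kg/m³

For an instantaneous plane source, C(x,t) = M/(n_e·A·√(4πDt)) · exp(−(x−vt)²/(4Dt)), with n_e·A the pore (flow) area.
Plume center vt = 0.204 × 1080 = 220.32 m, so the well at 196 m is 24.32 m upgradient of the peak.
√(4πDt) = 171.6 m, giving peak height M/(n_e·A·√(4πDt)) = 83.9/(0.44 × 15.3 × 171.6) = 0.07263 kg/m³.
(x−vt)²/(4Dt) = (-24.32)²/(4 × 2.17 × 1080) = 0.06309; exp(−0.06309) = 0.9389.
C = 0.07263 × 0.9389 = 0.0682 kg/m³.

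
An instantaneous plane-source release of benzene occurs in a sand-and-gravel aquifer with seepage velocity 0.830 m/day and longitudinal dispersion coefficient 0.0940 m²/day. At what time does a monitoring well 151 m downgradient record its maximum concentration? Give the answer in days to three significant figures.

182 days

For the 1D instantaneous-source solution, setting ∂C/∂t = 0 at fixed x gives v²t² + 2Dt − x² = 0, so t = (√(D² + v²x²) − D)/v².
√(D² + v²x²) = √(0.0940² + 0.830² × 151²) = 125.3; v² = 0.6889.
t = (125.3 − 0.0940)/0.6889 = 182 days (vs. the pure-advection estimate x/v = 182 d).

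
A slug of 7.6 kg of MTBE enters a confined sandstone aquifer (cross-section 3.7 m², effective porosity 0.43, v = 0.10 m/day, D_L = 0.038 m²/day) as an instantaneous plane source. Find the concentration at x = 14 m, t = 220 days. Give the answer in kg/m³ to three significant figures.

0.0687 kg/m³

For an instantaneous plane source, C(x,t) = M/(n_e·A·√(4πDt)) · exp(−(x−vt)²/(4Dt)), with n_e·A the pore (flow) area.
Plume center vt = 0.10 × 220 = 22 m, so the well at 14 m is 8 m upgradient of the peak.
√(4πDt) = 10.25 m, giving peak height M/(n_e·A·√(4πDt)) = 7.6/(0.43 × 3.7 × 10.25) = 0.4660 kg/m³.
(x−vt)²/(4Dt) = (-8)²/(4 × 0.038 × 220) = 1.914; exp(−1.914) = 0.1475.
C = 0.4660 × 0.1475 = 0.0687 kg/m³.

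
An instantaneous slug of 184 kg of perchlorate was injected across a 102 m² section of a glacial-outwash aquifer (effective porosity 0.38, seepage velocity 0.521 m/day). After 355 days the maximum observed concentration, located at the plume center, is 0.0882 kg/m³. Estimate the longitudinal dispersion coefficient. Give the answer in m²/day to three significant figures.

At the plume center C_max = M/(n_e·A·√(4πDt)), so D = M²/(4πt·(n_e·A·C_max)²).
n_e·A·C_max = 0.38 × 102 × 0.0882 = 3.419 kg/m.
D = 184²/(4π × 355 × 3.419²) = 0.649 m²/day.

0.649 m²/day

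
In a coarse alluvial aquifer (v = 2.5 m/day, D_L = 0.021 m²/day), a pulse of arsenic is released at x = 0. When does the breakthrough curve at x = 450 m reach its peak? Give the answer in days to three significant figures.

For the 1D instantaneous-source solution, setting ∂C/∂t = 0 at fixed x gives v²t² + 2Dt − x² = 0, so t = (√(D² + v²x²) − D)/v².
√(D² + v²x²) = √(0.021² + 2.5² × 450²) = 1125; v² = 6.25.
t = (1125 − 0.021)/6.25 = 180 days (vs. the pure-advection estimate x/v = 180 d).

180 days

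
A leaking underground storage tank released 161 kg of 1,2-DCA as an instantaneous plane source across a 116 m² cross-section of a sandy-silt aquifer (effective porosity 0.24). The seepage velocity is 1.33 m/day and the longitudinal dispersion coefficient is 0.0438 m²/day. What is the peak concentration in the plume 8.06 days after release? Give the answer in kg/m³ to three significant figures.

2.75 kg/m³

The peak of an instantaneous 1D plume sits at x = vt; there the Gaussian factor is 1 and C_max = M/(n_e·A·√(4πDt)), where n_e·A is the pore area the mass is dissolved in.
√(4πDt) = √(4π × 0.0438 × 8.06) = 2.106 m, so C_max = 161/(0.24 × 116 × 2.106) = 2.75 kg/m³.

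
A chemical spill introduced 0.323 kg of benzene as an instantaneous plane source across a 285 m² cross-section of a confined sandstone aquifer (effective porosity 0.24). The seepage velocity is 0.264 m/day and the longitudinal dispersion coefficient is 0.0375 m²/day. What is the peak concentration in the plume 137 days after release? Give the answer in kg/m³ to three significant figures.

The peak of an instantaneous 1D plume sits at x = vt; there the Gaussian factor is 1 and C_max = M/(n_e·A·√(4πDt)), where n_e·A is the pore area the mass is dissolved in.
√(4πDt) = √(4π × 0.0375 × 137) = 8.035 m, so C_max = 0.323/(0.24 × 285 × 8.035) = 0.000588 kg/m³.

0.000588 kg/m³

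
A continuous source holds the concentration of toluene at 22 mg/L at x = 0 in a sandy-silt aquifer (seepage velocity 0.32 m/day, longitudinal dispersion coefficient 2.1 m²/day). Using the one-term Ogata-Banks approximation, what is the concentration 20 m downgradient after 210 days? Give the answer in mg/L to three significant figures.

For a continuous step input, C/C₀ ≈ ½·erfc((x−vt)/(2√(Dt))).
vt = 0.32 × 210 = 67.2 m and 2√(Dt) = 2√(2.1 × 210) = 42.00 m.
Argument (x−vt)/(2√(Dt)) = (20 − 67.2)/42.00 = -1.124; ½·erfc(-1.124) = 0.9440.
C = 22 × 0.9440 = 20.8 mg/L.

20.8 mg/L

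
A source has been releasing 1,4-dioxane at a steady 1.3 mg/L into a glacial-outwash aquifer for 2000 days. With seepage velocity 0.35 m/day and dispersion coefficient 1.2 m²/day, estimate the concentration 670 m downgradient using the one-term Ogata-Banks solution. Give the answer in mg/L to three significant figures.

0.868 mg/L

For a continuous step input, C/C₀ ≈ ½·erfc((x−vt)/(2√(Dt))).
vt = 0.35 × 2000 = 700 m and 2√(Dt) = 2√(1.2 × 2000) = 97.98 m.
Argument (x−vt)/(2√(Dt)) = (670 − 700)/97.98 = -0.3062; ½·erfc(-0.3062) = 0.6675.
C = 1.3 × 0.6675 = 0.868 mg/L.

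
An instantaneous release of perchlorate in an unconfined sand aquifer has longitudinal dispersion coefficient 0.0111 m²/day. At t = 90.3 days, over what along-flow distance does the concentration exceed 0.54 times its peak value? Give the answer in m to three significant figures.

The plume is Gaussian with σ = √(2Dt) = √(2 × 0.0111 × 90.3) = 1.416 m.
C/C_peak = exp(−Δx²/(2σ²)) = 0.54 ⇒ Δx = σ·√(−2 ln 0.54) = 1.416 × 1.110 = 1.572 m.
Width = 2Δx = 3.14 m.

3.14 m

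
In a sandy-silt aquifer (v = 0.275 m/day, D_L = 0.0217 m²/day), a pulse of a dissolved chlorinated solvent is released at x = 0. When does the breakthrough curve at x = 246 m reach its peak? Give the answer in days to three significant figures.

894 days

For the 1D instantaneous-source solution, setting ∂C/∂t = 0 at fixed x gives v²t² + 2Dt − x² = 0, so t = (√(D² + v²x²) − D)/v².
√(D² + v²x²) = √(0.0217² + 0.275² × 246²) = 67.65; v² = 0.075625.
t = (67.65 − 0.0217)/0.075625 = 894 days (vs. the pure-advection estimate x/v = 895 d).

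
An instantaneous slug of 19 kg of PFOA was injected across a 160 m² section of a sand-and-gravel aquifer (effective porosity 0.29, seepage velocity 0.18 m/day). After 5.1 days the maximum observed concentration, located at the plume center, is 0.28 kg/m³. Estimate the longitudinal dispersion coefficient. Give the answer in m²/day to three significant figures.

0.0334 m²/day

At the plume center C_max = M/(n_e·A·√(4πDt)), so D = M²/(4πt·(n_e·A·C_max)²).
n_e·A·C_max = 0.29 × 160 × 0.28 = 12.99 kg/m.
D = 19²/(4π × 5.1 × 12.99²) = 0.0334 m²/day.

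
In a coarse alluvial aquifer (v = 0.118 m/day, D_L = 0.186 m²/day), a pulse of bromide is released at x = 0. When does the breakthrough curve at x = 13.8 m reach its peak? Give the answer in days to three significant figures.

104 days

For the 1D instantaneous-source solution, setting ∂C/∂t = 0 at fixed x gives v²t² + 2Dt − x² = 0, so t = (√(D² + v²x²) − D)/v².
√(D² + v²x²) = √(0.186² + 0.118² × 13.8²) = 1.639; v² = 0.013924.
t = (1.639 − 0.186)/0.013924 = 104 days (vs. the pure-advection estimate x/v = 117 d).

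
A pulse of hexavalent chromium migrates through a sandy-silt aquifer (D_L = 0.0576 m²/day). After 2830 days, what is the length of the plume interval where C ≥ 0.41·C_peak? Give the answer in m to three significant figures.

The plume is Gaussian with σ = √(2Dt) = √(2 × 0.0576 × 2830) = 18.06 m.
C/C_peak = exp(−Δx²/(2σ²)) = 0.41 ⇒ Δx = σ·√(−2 ln 0.41) = 18.06 × 1.335 = 24.11 m.
Width = 2Δx = 48.2 m.

48.2 m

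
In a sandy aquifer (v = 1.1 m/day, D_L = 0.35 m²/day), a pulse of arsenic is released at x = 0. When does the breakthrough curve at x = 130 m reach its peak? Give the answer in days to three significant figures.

For the 1D instantaneous-source solution, setting ∂C/∂t = 0 at fixed x gives v²t² + 2Dt − x² = 0, so t = (√(D² + v²x²) − D)/v².
√(D² + v²x²) = √(0.35² + 1.1² × 130²) = 143.0; v² = 1.21.
t = (143.0 − 0.35)/1.21 = 118 days (vs. the pure-advection estimate x/v = 118 d).

118 days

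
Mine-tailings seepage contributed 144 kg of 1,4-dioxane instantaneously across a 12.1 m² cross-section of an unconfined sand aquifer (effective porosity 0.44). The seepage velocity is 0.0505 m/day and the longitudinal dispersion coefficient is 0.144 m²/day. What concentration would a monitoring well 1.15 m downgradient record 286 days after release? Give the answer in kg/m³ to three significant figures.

For an instantaneous plane source, C(x,t) = M/(n_e·A·√(4πDt)) · exp(−(x−vt)²/(4Dt)), with n_e·A the pore (flow) area.
Plume center vt = 0.0505 × 286 = 14.443 m, so the well at 1.15 m is 13.293 m upgradient of the peak.
√(4πDt) = 22.75 m, giving peak height M/(n_e·A·√(4πDt)) = 144/(0.44 × 12.1 × 22.75) = 1.189 kg/m³.
(x−vt)²/(4Dt) = (-13.293)²/(4 × 0.144 × 286) = 1.073; exp(−1.073) = 0.3420.
C = 1.189 × 0.3420 = 0.407 kg/m³.

0.407 kg/m³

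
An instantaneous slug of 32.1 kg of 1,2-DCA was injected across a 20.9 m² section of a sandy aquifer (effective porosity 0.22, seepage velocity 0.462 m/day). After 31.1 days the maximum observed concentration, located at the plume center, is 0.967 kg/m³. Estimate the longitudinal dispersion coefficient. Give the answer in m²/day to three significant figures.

0.133 m²/day

At the plume center C_max = M/(n_e·A·√(4πDt)), so D = M²/(4πt·(n_e·A·C_max)²).
n_e·A·C_max = 0.22 × 20.9 × 0.967 = 4.446 kg/m.
D = 32.1²/(4π × 31.1 × 4.446²) = 0.133 m²/day.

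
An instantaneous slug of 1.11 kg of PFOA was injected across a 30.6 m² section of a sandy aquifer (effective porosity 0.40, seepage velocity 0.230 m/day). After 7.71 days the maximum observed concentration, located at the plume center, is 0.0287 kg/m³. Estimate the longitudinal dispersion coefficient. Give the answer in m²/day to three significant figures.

At the plume center C_max = M/(n_e·A·√(4πDt)), so D = M²/(4πt·(n_e·A·C_max)²).
n_e·A·C_max = 0.40 × 30.6 × 0.0287 = 0.3513 kg/m.
D = 1.11²/(4π × 7.71 × 0.3513²) = 0.103 m²/day.

0.103 m²/day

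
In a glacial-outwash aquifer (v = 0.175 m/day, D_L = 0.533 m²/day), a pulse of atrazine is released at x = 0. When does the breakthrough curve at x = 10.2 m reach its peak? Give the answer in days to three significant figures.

For the 1D instantaneous-source solution, setting ∂C/∂t = 0 at fixed x gives v²t² + 2Dt − x² = 0, so t = (√(D² + v²x²) − D)/v².
√(D² + v²x²) = √(0.533² + 0.175² × 10.2²) = 1.863; v² = 0.030625.
t = (1.863 − 0.533)/0.030625 = 43.4 days (vs. the pure-advection estimate x/v = 58.3 d).

43.4 days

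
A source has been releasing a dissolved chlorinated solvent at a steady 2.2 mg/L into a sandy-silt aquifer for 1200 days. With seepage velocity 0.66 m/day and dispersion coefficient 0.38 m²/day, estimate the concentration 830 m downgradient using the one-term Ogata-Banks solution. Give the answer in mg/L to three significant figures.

For a continuous step input, C/C₀ ≈ ½·erfc((x−vt)/(2√(Dt))).
vt = 0.66 × 1200 = 792 m and 2√(Dt) = 2√(0.38 × 1200) = 42.71 m.
Argument (x−vt)/(2√(Dt)) = (830 − 792)/42.71 = 0.8897; ½·erfc(0.8897) = 0.1042.
C = 2.2 × 0.1042 = 0.229 mg/L.

0.229 mg/L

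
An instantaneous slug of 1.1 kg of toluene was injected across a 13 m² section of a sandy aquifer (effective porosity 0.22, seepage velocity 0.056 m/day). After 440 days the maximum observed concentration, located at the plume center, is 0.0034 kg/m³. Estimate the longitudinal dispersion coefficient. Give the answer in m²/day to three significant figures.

2.31 m²/day

At the plume center C_max = M/(n_e·A·√(4πDt)), so D = M²/(4πt·(n_e·A·C_max)²).
n_e·A·C_max = 0.22 × 13 × 0.0034 = 0.009724 kg/m.
D = 1.1²/(4π × 440 × 0.009724²) = 2.31 m²/day.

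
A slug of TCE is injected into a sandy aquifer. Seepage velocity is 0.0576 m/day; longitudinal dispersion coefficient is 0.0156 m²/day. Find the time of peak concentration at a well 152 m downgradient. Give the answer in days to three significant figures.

2630 days

For the 1D instantaneous-source solution, setting ∂C/∂t = 0 at fixed x gives v²t² + 2Dt − x² = 0, so t = (√(D² + v²x²) − D)/v².
√(D² + v²x²) = √(0.0156² + 0.0576² × 152²) = 8.755; v² = 0.00331776.
t = (8.755 − 0.0156)/0.00331776 = 2630 days (vs. the pure-advection estimate x/v = 2640 d).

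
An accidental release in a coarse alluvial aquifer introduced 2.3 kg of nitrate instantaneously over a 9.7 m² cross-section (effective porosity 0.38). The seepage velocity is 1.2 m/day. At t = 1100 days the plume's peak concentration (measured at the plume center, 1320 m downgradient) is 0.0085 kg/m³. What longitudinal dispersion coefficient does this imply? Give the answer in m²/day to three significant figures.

At the plume center C_max = M/(n_e·A·√(4πDt)), so D = M²/(4πt·(n_e·A·C_max)²).
n_e·A·C_max = 0.38 × 9.7 × 0.0085 = 0.03133 kg/m.
D = 2.3²/(4π × 1100 × 0.03133²) = 0.390 m²/day.

0.390 m²/day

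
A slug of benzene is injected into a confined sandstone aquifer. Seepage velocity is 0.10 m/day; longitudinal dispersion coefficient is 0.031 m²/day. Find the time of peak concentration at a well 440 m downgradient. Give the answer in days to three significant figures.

For the 1D instantaneous-source solution, setting ∂C/∂t = 0 at fixed x gives v²t² + 2Dt − x² = 0, so t = (√(D² + v²x²) − D)/v².
√(D² + v²x²) = √(0.031² + 0.10² × 440²) = 44.00; v² = 0.01.
t = (44.00 − 0.031)/0.01 = 4400 days (vs. the pure-advection estimate x/v = 4400 d).

4400 days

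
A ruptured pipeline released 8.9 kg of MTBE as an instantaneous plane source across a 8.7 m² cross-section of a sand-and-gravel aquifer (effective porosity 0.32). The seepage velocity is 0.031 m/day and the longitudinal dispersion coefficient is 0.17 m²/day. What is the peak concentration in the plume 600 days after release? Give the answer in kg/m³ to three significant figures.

The peak of an instantaneous 1D plume sits at x = vt; there the Gaussian factor is 1 and C_max = M/(n_e·A·√(4πDt)), where n_e·A is the pore area the mass is dissolved in.
√(4πDt) = √(4π × 0.17 × 600) = 35.80 m, so C_max = 8.9/(0.32 × 8.7 × 35.80) = 0.0893 kg/m³.

0.0893 kg/m³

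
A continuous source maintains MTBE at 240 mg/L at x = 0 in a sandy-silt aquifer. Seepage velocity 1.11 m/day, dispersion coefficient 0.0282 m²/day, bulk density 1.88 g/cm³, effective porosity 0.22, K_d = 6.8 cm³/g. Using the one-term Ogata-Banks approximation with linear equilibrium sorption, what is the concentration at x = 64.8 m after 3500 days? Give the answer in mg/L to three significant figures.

Retardation factor R = 1 + ρ_b·K_d/n = 1 + 1.88 × 6.8/0.22 = 59.11.
Sorption retards both mechanisms: v_R = v/R = 0.01878 m/day, D_R = D/R = 0.0004771 m²/day.
v_R·t = 0.01878 × 3500 = 65.73 m; 2√(D_R t) = 2.584 m; argument = (64.8 − 65.73)/2.584 = -0.3599.
C = C₀ × ½·erfc(-0.3599) = 240 × 0.6946 = 167 mg/L.

167 mg/L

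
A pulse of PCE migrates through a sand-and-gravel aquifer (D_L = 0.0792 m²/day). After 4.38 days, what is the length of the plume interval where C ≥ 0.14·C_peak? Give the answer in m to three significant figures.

3.30 m

The plume is Gaussian with σ = √(2Dt) = √(2 × 0.0792 × 4.38) = 0.8329 m.
C/C_peak = exp(−Δx²/(2σ²)) = 0.14 ⇒ Δx = σ·√(−2 ln 0.14) = 0.8329 × 1.983 = 1.652 m.
Width = 2Δx = 3.30 m.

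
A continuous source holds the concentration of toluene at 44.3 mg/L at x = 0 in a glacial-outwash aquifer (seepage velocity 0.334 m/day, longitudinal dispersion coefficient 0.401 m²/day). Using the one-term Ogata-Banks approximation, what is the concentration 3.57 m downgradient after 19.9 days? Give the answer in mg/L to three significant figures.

34.5 mg/L

For a continuous step input, C/C₀ ≈ ½·erfc((x−vt)/(2√(Dt))).
vt = 0.334 × 19.9 = 6.6466 m and 2√(Dt) = 2√(0.401 × 19.9) = 5.650 m.
Argument (x−vt)/(2√(Dt)) = (3.57 − 6.6466)/5.650 = -0.5445; ½·erfc(-0.5445) = 0.7794.
C = 44.3 × 0.7794 = 34.5 mg/L.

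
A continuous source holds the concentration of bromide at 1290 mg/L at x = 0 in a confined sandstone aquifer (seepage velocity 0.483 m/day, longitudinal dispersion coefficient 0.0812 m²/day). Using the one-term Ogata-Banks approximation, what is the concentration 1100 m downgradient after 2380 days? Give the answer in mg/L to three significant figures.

1280 mg/L

For a continuous step input, C/C₀ ≈ ½·erfc((x−vt)/(2√(Dt))).
vt = 0.483 × 2380 = 1149.54 m and 2√(Dt) = 2√(0.0812 × 2380) = 27.80 m.
Argument (x−vt)/(2√(Dt)) = (1100 − 1149.54)/27.80 = -1.782; ½·erfc(-1.782) = 0.9941.
C = 1290 × 0.9941 = 1280 mg/L.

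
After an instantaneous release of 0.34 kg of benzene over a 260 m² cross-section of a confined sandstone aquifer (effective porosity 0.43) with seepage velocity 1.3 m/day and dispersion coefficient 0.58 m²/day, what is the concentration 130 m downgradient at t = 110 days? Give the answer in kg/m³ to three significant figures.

For an instantaneous plane source, C(x,t) = M/(n_e·A·√(4πDt)) · exp(−(x−vt)²/(4Dt)), with n_e·A the pore (flow) area.
Plume center vt = 1.3 × 110 = 143 m, so the well at 130 m is 13 m upgradient of the peak.
√(4πDt) = 28.31 m, giving peak height M/(n_e·A·√(4πDt)) = 0.34/(0.43 × 260 × 28.31) = 0.0001074 kg/m³.
(x−vt)²/(4Dt) = (-13)²/(4 × 0.58 × 110) = 0.6622; exp(−0.6622) = 0.5157.
C = 0.0001074 × 0.5157 = 5.54e-05 kg/m³.

5.54e-05 kg/m³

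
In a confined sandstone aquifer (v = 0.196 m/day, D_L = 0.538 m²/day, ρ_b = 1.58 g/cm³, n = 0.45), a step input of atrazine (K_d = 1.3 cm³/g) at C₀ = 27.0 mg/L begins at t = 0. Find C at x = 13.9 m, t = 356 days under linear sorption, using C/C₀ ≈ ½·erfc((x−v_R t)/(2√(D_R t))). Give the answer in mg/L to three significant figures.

11.7 mg/L

Retardation factor R = 1 + ρ_b·K_d/n = 1 + 1.58 × 1.3/0.45 = 5.564.
Sorption retards both mechanisms: v_R = v/R = 0.03523 m/day, D_R = D/R = 0.09669 m²/day.
v_R·t = 0.03523 × 356 = 12.54188 m; 2√(D_R t) = 11.73 m; argument = (13.9 − 12.54188)/11.73 = 0.1158.
C = C₀ × ½·erfc(0.1158) = 27.0 × 0.4350 = 11.7 mg/L.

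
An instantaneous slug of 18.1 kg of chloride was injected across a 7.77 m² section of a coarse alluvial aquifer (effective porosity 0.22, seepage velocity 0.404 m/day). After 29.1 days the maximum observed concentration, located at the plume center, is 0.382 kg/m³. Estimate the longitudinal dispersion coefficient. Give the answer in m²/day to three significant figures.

2.10 m²/day

At the plume center C_max = M/(n_e·A·√(4πDt)), so D = M²/(4πt·(n_e·A·C_max)²).
n_e·A·C_max = 0.22 × 7.77 × 0.382 = 0.6530 kg/m.
D = 18.1²/(4π × 29.1 × 0.6530²) = 2.10 m²/day.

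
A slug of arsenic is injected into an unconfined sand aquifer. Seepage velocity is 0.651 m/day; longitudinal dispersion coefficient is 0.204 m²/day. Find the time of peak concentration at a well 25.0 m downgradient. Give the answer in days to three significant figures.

37.9 days

For the 1D instantaneous-source solution, setting ∂C/∂t = 0 at fixed x gives v²t² + 2Dt − x² = 0, so t = (√(D² + v²x²) − D)/v².
√(D² + v²x²) = √(0.204² + 0.651² × 25.0²) = 16.28; v² = 0.423801.
t = (16.28 − 0.204)/0.423801 = 37.9 days (vs. the pure-advection estimate x/v = 38.4 d).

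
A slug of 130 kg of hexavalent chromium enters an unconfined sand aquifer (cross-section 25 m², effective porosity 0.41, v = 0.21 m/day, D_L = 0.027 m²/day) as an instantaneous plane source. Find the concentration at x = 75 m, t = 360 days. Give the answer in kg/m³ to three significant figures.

For an instantaneous plane source, C(x,t) = M/(n_e·A·√(4πDt)) · exp(−(x−vt)²/(4Dt)), with n_e·A the pore (flow) area.
Plume center vt = 0.21 × 360 = 75.6 m, so the well at 75 m is 0.6 m upgradient of the peak.
√(4πDt) = 11.05 m, giving peak height M/(n_e·A·√(4πDt)) = 130/(0.41 × 25 × 11.05) = 1.148 kg/m³.
(x−vt)²/(4Dt) = (-0.6)²/(4 × 0.027 × 360) = 0.009259; exp(−0.009259) = 0.9908.
C = 1.148 × 0.9908 = 1.14 kg/m³.

1.14 kg/m³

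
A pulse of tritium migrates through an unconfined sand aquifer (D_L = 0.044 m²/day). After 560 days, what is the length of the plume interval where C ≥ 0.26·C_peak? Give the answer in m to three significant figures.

The plume is Gaussian with σ = √(2Dt) = √(2 × 0.044 × 560) = 7.020 m.
C/C_peak = exp(−Δx²/(2σ²)) = 0.26 ⇒ Δx = σ·√(−2 ln 0.26) = 7.020 × 1.641 = 11.52 m.
Width = 2Δx = 23.0 m.

23.0 m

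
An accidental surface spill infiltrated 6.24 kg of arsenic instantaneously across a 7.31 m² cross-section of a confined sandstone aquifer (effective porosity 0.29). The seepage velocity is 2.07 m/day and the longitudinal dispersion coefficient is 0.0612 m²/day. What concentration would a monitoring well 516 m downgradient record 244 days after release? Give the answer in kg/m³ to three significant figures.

For an instantaneous plane source, C(x,t) = M/(n_e·A·√(4πDt)) · exp(−(x−vt)²/(4Dt)), with n_e·A the pore (flow) area.
Plume center vt = 2.07 × 244 = 505.08 m, so the well at 516 m is 10.92 m downgradient of the peak.
√(4πDt) = 13.70 m, giving peak height M/(n_e·A·√(4πDt)) = 6.24/(0.29 × 7.31 × 13.70) = 0.2149 kg/m³.
(x−vt)²/(4Dt) = (10.92)²/(4 × 0.0612 × 244) = 1.996; exp(−1.996) = 0.1359.
C = 0.2149 × 0.1359 = 0.0292 kg/m³.

0.0292 kg/m³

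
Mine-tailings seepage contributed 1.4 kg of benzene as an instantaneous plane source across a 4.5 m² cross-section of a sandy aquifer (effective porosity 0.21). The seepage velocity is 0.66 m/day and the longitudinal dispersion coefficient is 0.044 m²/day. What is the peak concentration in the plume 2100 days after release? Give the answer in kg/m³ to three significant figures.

0.0435 kg/m³

The peak of an instantaneous 1D plume sits at x = vt; there the Gaussian factor is 1 and C_max = M/(n_e·A·√(4πDt)), where n_e·A is the pore area the mass is dissolved in.
√(4πDt) = √(4π × 0.044 × 2100) = 34.08 m, so C_max = 1.4/(0.21 × 4.5 × 34.08) = 0.0435 kg/m³.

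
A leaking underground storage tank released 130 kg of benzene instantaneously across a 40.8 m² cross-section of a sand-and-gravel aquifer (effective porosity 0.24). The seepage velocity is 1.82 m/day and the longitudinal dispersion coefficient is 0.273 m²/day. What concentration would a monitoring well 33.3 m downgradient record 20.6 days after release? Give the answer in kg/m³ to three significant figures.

0.723 kg/m³

For an instantaneous plane source, C(x,t) = M/(n_e·A·√(4πDt)) · exp(−(x−vt)²/(4Dt)), with n_e·A the pore (flow) area.
Plume center vt = 1.82 × 20.6 = 37.492 m, so the well at 33.3 m is 4.192 m upgradient of the peak.
√(4πDt) = 8.407 m, giving peak height M/(n_e·A·√(4πDt)) = 130/(0.24 × 40.8 × 8.407) = 1.579 kg/m³.
(x−vt)²/(4Dt) = (-4.192)²/(4 × 0.273 × 20.6) = 0.7812; exp(−0.7812) = 0.4579.
C = 1.579 × 0.4579 = 0.723 kg/m³.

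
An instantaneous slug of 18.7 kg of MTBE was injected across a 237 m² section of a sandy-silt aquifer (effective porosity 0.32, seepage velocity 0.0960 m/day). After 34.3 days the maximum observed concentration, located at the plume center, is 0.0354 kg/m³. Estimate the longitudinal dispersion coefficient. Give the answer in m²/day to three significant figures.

At the plume center C_max = M/(n_e·A·√(4πDt)), so D = M²/(4πt·(n_e·A·C_max)²).
n_e·A·C_max = 0.32 × 237 × 0.0354 = 2.685 kg/m.
D = 18.7²/(4π × 34.3 × 2.685²) = 0.113 m²/day.

0.113 m²/day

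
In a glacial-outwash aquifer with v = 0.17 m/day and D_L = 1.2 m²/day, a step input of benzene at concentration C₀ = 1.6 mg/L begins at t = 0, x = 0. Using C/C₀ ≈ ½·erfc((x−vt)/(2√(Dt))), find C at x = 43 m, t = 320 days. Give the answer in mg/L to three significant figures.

1.06 mg/L

For a continuous step input, C/C₀ ≈ ½·erfc((x−vt)/(2√(Dt))).
vt = 0.17 × 320 = 54.4 m and 2√(Dt) = 2√(1.2 × 320) = 39.19 m.
Argument (x−vt)/(2√(Dt)) = (43 − 54.4)/39.19 = -0.2909; ½·erfc(-0.2909) = 0.6596.
C = 1.6 × 0.6596 = 1.06 mg/L.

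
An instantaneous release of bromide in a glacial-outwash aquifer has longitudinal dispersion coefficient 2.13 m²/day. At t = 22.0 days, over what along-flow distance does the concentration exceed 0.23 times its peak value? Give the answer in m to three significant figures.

33.2 m

The plume is Gaussian with σ = √(2Dt) = √(2 × 2.13 × 22.0) = 9.681 m.
C/C_peak = exp(−Δx²/(2σ²)) = 0.23 ⇒ Δx = σ·√(−2 ln 0.23) = 9.681 × 1.714 = 16.59 m.
Width = 2Δx = 33.2 m.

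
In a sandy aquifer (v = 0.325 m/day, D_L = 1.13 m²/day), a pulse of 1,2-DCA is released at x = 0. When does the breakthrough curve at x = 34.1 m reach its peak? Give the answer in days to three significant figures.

For the 1D instantaneous-source solution, setting ∂C/∂t = 0 at fixed x gives v²t² + 2Dt − x² = 0, so t = (√(D² + v²x²) − D)/v².
√(D² + v²x²) = √(1.13² + 0.325² × 34.1²) = 11.14; v² = 0.105625.
t = (11.14 − 1.13)/0.105625 = 94.8 days (vs. the pure-advection estimate x/v = 105 d).

94.8 days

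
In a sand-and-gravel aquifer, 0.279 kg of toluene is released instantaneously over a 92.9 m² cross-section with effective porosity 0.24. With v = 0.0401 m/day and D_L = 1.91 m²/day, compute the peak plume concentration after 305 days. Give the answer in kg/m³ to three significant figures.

The peak of an instantaneous 1D plume sits at x = vt; there the Gaussian factor is 1 and C_max = M/(n_e·A·√(4πDt)), where n_e·A is the pore area the mass is dissolved in.
√(4πDt) = √(4π × 1.91 × 305) = 85.56 m, so C_max = 0.279/(0.24 × 92.9 × 85.56) = 0.000146 kg/m³.

0.000146 kg/m³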